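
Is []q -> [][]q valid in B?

No, not valid

Tableau for the negation ~([]q -> [][]q):
1. ~([]q -> [][]q), w0
2. []q, w0
3. ~[][]q, w0
4. q, w0
5. ~[]q, w1
6. q, w1
7. ~q, w2
Accessibility: w0Rw0, w0Rw1, w1Rw0, w1Rw1, w1Rw2, w2Rw1, w2Rw2
The negation has an open branch (countermodel exists).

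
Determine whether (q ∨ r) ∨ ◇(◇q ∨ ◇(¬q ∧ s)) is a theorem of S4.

Tableau for the negation ¬((q ∨ r) ∨ ◇(◇q ∨ ◇(¬q ∧ s))):
1. ¬((q ∨ r) ∨ ◇(◇q ∨ ◇(¬q ∧ s))), w0
2. ¬(q ∨ r), w0
3. ¬◇(◇q ∨ ◇(¬q ∧ s)), w0
4. ¬q, w0
5. ¬r, w0
6. ¬(◇q ∨ ◇(¬q ∧ s)), w0
7. ¬◇q, w0
8. ¬◇(¬q ∧ s), w0
9. ¬(¬q ∧ s), w0
10. ¬s, w0
Accessibility: w0Rw0
The negation has an open branch (countermodel exists).

No, not valid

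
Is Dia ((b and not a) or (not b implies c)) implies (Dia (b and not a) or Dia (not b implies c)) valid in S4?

Tableau for the negation not (Dia ((b and not a) or (not b implies c)) implies (Dia (b and not a) or Dia (not b implies c))):
1. not (Dia ((b and not a) or (not b implies c)) implies (Dia (b and not a) or Dia (not b implies c))), 0
2. Dia ((b and not a) or (not b implies c)), 0
3. not (Dia (b and not a) or Dia (not b implies c)), 0
4. not Dia (b and not a), 0
5. not Dia (not b implies c), 0
6. not (b and not a), 0
7. not (not b implies c), 0
8. not b, 0
9. not c, 0
10. a, 0
11. (b and not a) or (not b implies c), 1
12. not (b and not a), 1
13. not (not b implies c), 1
14. not b, 1
15. not c, 1
16. not b implies c, 1
17. a, 1
18. c, 1
Accessibility: 0R0, 0R1, 1R1
Branch closes: c and not c both at 1.
Every branch of the negation's tableau closes; the branch above is one of them.

Valid in S4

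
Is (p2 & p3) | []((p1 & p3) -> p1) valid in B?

Valid

Tableau for the negation ~((p2 & p3) | []((p1 & p3) -> p1)):
1. ~((p2 & p3) | []((p1 & p3) -> p1)), u
2. ~(p2 & p3), u
3. ~[]((p1 & p3) -> p1), u
4. ~p3, u
5. ~((p1 & p3) -> p1), v
6. p1 & p3, v
7. ~p1, v
8. p1, v
9. p3, v
Accessibility: uRu, uRv, vRu, vRv
Branch closes: p1 and ~p1 both at v.
All branches of the negation close; one closing branch shown above.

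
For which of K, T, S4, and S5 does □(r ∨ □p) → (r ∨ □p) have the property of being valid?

T, S4, S5

K-tableau for the negation ¬(□(r ∨ □p) → (r ∨ □p)):
1. ¬(□(r ∨ □p) → (r ∨ □p)), w0
2. □(r ∨ □p), w0
3. ¬(r ∨ □p), w0
4. ¬r, w0
5. ¬□p, w0
6. ¬p, w1
7. r ∨ □p, w1
8. □p, w1
Accessibility: w0Rw1
Complete open branch: countermodel on a K-frame, so not valid in K.
T-tableau for the negation ¬(□(r ∨ □p) → (r ∨ □p)):
1. ¬(□(r ∨ □p) → (r ∨ □p)), w0
2. □(r ∨ □p), w0
3. ¬(r ∨ □p), w0
4. ¬r, w0
5. ¬□p, w0
6. r ∨ □p, w0
7. □p, w0
8. p, w0
9. ¬p, w1
10. r ∨ □p, w1
11. p, w1
Accessibility: w0Rw0, w0Rw1, w1Rw1
Branch closes: p and ¬p both at w1.
Every branch closes (one shown): valid in T, hence also in S4, S5 (every theorem of T is a theorem of S4 and S5).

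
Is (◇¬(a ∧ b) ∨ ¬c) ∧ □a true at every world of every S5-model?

Tableau for the negation ¬((◇¬(a ∧ b) ∨ ¬c) ∧ □a):
1. ¬((◇¬(a ∧ b) ∨ ¬c) ∧ □a), 0
2. ¬□a, 0
3. ¬a, 1
Accessibility: 0R0, 0R1, 1R0, 1R1
The negation has an open branch (countermodel exists).

Not valid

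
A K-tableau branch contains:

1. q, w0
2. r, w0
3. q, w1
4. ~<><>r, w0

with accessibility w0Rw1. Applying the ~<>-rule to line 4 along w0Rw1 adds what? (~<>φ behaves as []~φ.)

~<>φ behaves as []~φ: propagate the negated body to each accessible world.

~<>r, w1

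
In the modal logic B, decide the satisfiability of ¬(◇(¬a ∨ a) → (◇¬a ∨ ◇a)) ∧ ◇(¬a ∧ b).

1. ¬(◇(¬a ∨ a) → (◇¬a ∨ ◇a)) ∧ ◇(¬a ∧ b), u
2. ¬(◇(¬a ∨ a) → (◇¬a ∨ ◇a)), u
3. ◇(¬a ∧ b), u
4. ◇(¬a ∨ a), u
5. ¬(◇¬a ∨ ◇a), u
6. ¬◇¬a, u
7. ¬◇a, u
8. a, u
9. ¬a, u
Accessibility: uRu
Branch closes: a and ¬a both at u.
(One branch shown.) All branches close.

Unsatisfiable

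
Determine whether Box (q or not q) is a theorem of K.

Valid

Tableau for the negation not Box (q or not q):
1. not Box (q or not q), 0
2. not (q or not q), 1
3. not q, 1
4. q, 1
Accessibility: 0R1
Branch closes: q and not q both at 1.
All branches of the negation close; one closing branch shown above.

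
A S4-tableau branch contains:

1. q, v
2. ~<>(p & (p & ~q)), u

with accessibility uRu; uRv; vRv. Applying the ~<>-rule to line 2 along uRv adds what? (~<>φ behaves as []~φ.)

~(p & (p & ~q)), v

~<>φ behaves as []~φ: propagate the negated body to each accessible world.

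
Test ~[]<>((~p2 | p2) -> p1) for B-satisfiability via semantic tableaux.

Satisfiable (open branch found)

1. ~[]<>((~p2 | p2) -> p1), 0
2. ~<>((~p2 | p2) -> p1), 1
3. ~((~p2 | p2) -> p1), 0
4. ~p2 | p2, 0
5. ~p1, 0
6. ~((~p2 | p2) -> p1), 1
7. ~p2 | p2, 1
8. ~p1, 1
9. p2, 0
10. p2, 1
Accessibility: 0R0, 0R1, 1R0, 1R1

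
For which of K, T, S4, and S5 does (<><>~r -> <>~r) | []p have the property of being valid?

T-tableau for the negation ~((<><>~r -> <>~r) | []p):
1. ~((<><>~r -> <>~r) | []p), 0
2. ~(<><>~r -> <>~r), 0
3. ~[]p, 0
4. <><>~r, 0
5. ~<>~r, 0
6. r, 0
7. ~p, 1
8. r, 1
9. <>~r, 2
10. r, 2
11. ~r, 3
Accessibility: 0R0, 0R1, 0R2, 1R1, 2R2, 2R3, 3R3
Complete open branch: countermodel on a T-frame, so not valid in T, nor in K (the same frame is also a K-frame).
S4-tableau for the negation ~((<><>~r -> <>~r) | []p):
1. ~((<><>~r -> <>~r) | []p), 0
2. ~(<><>~r -> <>~r), 0
3. ~[]p, 0
4. <><>~r, 0
5. ~<>~r, 0
6. r, 0
7. ~p, 1
8. r, 1
9. <>~r, 2
10. r, 2
11. ~r, 3
12. r, 3
Accessibility: 0R0, 0R1, 0R2, 0R3, 1R1, 2R2, 2R3, 3R3
Branch closes: r and ~r both at 3.
Every branch closes (one shown): valid in S4, hence also in S5 (every theorem of S4 is a theorem of S5).

S4, S5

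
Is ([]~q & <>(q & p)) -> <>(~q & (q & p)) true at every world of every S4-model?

Tableau for the negation ~(([]~q & <>(q & p)) -> <>(~q & (q & p))):
1. ~(([]~q & <>(q & p)) -> <>(~q & (q & p))), w0
2. []~q & <>(q & p), w0   [~->-rule on 1]
3. ~<>(~q & (q & p)), w0   [~->-rule on 1]
4. []~q, w0   [&-rule on 2]
5. <>(q & p), w0   [&-rule on 2]
6. ~(~q & (q & p)), w0   [~<>-rule on 3 via w0Rw0]
7. ~q, w0   [[]-rule on 4 via w0Rw0]
8. ~(q & p), w0   [~&-rule on 6 (branches; this branch)]
9. ~p, w0   [~&-rule on 8 (branches; this branch)]
10. q & p, w1   [<>-rule on 5: fresh world w1, w0Rw1]
11. q, w1   [&-rule on 10]
12. p, w1   [&-rule on 10]
13. ~(~q & (q & p)), w1   [~<>-rule on 3 via w0Rw1]
14. ~q, w1   [[]-rule on 4 via w0Rw1]
Accessibility: w0Rw0, w0Rw1, w1Rw1
Branch closes: q and ~q both at w1.
All branches of the negation close; one closing branch shown above.

Valid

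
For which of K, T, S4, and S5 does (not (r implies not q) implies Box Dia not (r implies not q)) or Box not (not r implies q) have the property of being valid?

S5-tableau for the negation not ((not (r implies not q) implies Box Dia not (r implies not q)) or Box not (not r implies q)):
1. not ((not (r implies not q) implies Box Dia not (r implies not q)) or Box not (not r implies q)), w0
2. not (not (r implies not q) implies Box Dia not (r implies not q)), w0   [neg-or-rule on 1]
3. not Box not (not r implies q), w0   [neg-or-rule on 1]
4. not (r implies not q), w0   [neg-implies-rule on 2]
5. not Box Dia not (r implies not q), w0   [neg-implies-rule on 2]
6. r, w0   [neg-implies-rule on 4]
7. q, w0   [neg-implies-rule on 4]
8. not r implies q, w1   [neg-Box-rule on 3: fresh world w1, w0Rw1]
9. q, w1   [implies-rule on 8 (branches; this branch)]
10. not Dia not (r implies not q), w2   [neg-Box-rule on 5: fresh world w2, w0Rw2]
11. r implies not q, w0   [neg-Dia-rule on 10 via w2Rw0]
12. r implies not q, w1   [neg-Dia-rule on 10 via w2Rw1]
13. r implies not q, w2   [neg-Dia-rule on 10 via w2Rw2]
14. not q, w0   [implies-rule on 11 (branches; this branch)]
Accessibility: w0Rw0, w0Rw1, w0Rw2, w1Rw0, w1Rw1, w1Rw2, w2Rw0, w2Rw1, w2Rw2
Branch closes: q and not q both at w0.
Every branch closes (one shown): valid in S5.
S4-tableau for the negation not ((not (r implies not q) implies Box Dia not (r implies not q)) or Box not (not r implies q)):
1. not ((not (r implies not q) implies Box Dia not (r implies not q)) or Box not (not r implies q)), w0
2. not (not (r implies not q) implies Box Dia not (r implies not q)), w0   [neg-or-rule on 1]
3. not Box not (not r implies q), w0   [neg-or-rule on 1]
4. not (r implies not q), w0   [neg-implies-rule on 2]
5. not Box Dia not (r implies not q), w0   [neg-implies-rule on 2]
6. r, w0   [neg-implies-rule on 4]
7. q, w0   [neg-implies-rule on 4]
8. not r implies q, w1   [neg-Box-rule on 3: fresh world w1, w0Rw1]
9. q, w1   [implies-rule on 8 (branches; this branch)]
10. not Dia not (r implies not q), w2   [neg-Box-rule on 5: fresh world w2, w0Rw2]
11. r implies not q, w2   [neg-Dia-rule on 10 via w2Rw2]
12. not q, w2   [implies-rule on 11 (branches; this branch)]
Accessibility: w0Rw0, w0Rw1, w0Rw2, w1Rw1, w2Rw2
Complete open branch: countermodel on an S4-frame, so not valid in S4, nor in K, T (the same frame is also a K-frame and a T-frame).

S5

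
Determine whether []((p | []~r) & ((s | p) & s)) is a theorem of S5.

Tableau for the negation ~[]((p | []~r) & ((s | p) & s)):
1. ~[]((p | []~r) & ((s | p) & s)), u
2. ~((p | []~r) & ((s | p) & s)), v
3. ~((s | p) & s), v
4. ~s, v
Accessibility: uRu, uRv, vRu, vRv
The negation has an open branch (countermodel exists).

Invalid (countermodel exists)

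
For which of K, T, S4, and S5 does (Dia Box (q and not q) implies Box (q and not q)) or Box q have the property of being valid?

T, S4, S5

K-tableau for the negation not ((Dia Box (q and not q) implies Box (q and not q)) or Box q):
1. not ((Dia Box (q and not q) implies Box (q and not q)) or Box q), 0
2. not (Dia Box (q and not q) implies Box (q and not q)), 0
3. not Box q, 0
4. Dia Box (q and not q), 0
5. not Box (q and not q), 0
6. not q, 1
7. Box (q and not q), 2
8. not (q and not q), 3
9. q, 3
Accessibility: 0R1, 0R2, 0R3
Complete open branch: countermodel on a K-frame, so not valid in K.
T-tableau for the negation not ((Dia Box (q and not q) implies Box (q and not q)) or Box q):
1. not ((Dia Box (q and not q) implies Box (q and not q)) or Box q), 0
2. not (Dia Box (q and not q) implies Box (q and not q)), 0
3. not Box q, 0
4. Dia Box (q and not q), 0
5. not Box (q and not q), 0
6. not q, 1
7. Box (q and not q), 2
8. q and not q, 2
9. q, 2
10. not q, 2
Accessibility: 0R0, 0R1, 0R2, 1R1, 2R2
Branch closes: q and not q both at 2.
Every branch closes (one shown): valid in T, hence also in S4, S5 (every theorem of T is a theorem of S4 and S5).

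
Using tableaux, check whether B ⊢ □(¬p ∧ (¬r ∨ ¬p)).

Tableau for the negation ¬□(¬p ∧ (¬r ∨ ¬p)):
1. ¬□(¬p ∧ (¬r ∨ ¬p)), w0
2. ¬(¬p ∧ (¬r ∨ ¬p)), w1   [¬□-rule on 1: fresh world w1, w0Rw1]
3. ¬(¬r ∨ ¬p), w1   [¬∧-rule on 2 (branches; this branch)]
4. r, w1   [¬∨-rule on 3]
5. p, w1   [¬∨-rule on 3]
Accessibility: w0Rw0, w0Rw1, w1Rw0, w1Rw1
The negation has an open branch (countermodel exists).

Not valid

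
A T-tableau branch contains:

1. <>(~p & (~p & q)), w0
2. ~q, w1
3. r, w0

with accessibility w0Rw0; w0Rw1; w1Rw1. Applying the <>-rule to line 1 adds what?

a fresh world w2 with w0Rw2, and ~p & (~p & q) at w2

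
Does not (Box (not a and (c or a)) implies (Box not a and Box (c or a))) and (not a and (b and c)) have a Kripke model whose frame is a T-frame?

1. not (Box (not a and (c or a)) implies (Box not a and Box (c or a))) and (not a and (b and c)), w0
2. not (Box (not a and (c or a)) implies (Box not a and Box (c or a))), w0
3. not a and (b and c), w0
4. Box (not a and (c or a)), w0
5. not (Box not a and Box (c or a)), w0
6. not a, w0
7. b and c, w0
8. b, w0
9. c, w0
10. not a and (c or a), w0
11. c or a, w0
12. not Box (c or a), w0
13. not (c or a), w1
14. not c, w1
15. not a, w1
16. not a and (c or a), w1
17. c or a, w1
18. a, w1
Accessibility: w0Rw0, w0Rw1, w1Rw1
Branch closes: a and not a both at w1.
All branches of the tableau close; one closing branch shown above.

No, unsatisfiable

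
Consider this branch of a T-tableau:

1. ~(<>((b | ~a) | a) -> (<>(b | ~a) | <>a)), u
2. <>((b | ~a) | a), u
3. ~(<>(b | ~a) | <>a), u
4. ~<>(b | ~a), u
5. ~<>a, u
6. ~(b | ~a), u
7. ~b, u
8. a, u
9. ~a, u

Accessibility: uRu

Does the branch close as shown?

Both a and ~a appear at u.

Yes, closed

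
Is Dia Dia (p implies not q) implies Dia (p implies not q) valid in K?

Tableau for the negation not (Dia Dia (p implies not q) implies Dia (p implies not q)):
1. not (Dia Dia (p implies not q) implies Dia (p implies not q)), u
2. Dia Dia (p implies not q), u
3. not Dia (p implies not q), u
4. Dia (p implies not q), v
5. not (p implies not q), v
6. p, v
7. q, v
8. p implies not q, w
9. not q, w
Accessibility: uRv, vRw
The negation has an open branch (countermodel exists).

Not valid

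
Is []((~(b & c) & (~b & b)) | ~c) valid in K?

Tableau for the negation ~[]((~(b & c) & (~b & b)) | ~c):
1. ~[]((~(b & c) & (~b & b)) | ~c), u
2. ~((~(b & c) & (~b & b)) | ~c), v
3. ~(~(b & c) & (~b & b)), v
4. c, v
5. ~(~b & b), v
6. ~b, v
Accessibility: uRv
The negation has an open branch (countermodel exists).

Invalid (countermodel exists)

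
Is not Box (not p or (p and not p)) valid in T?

Not valid

Tableau for the negation Box (not p or (p and not p)):
1. Box (not p or (p and not p)), w0
2. not p or (p and not p), w0   [Box-rule on 1 via w0Rw0]
3. not p, w0   [or-rule on 2 (branches; this branch)]
Accessibility: w0Rw0
The negation has an open branch (countermodel exists).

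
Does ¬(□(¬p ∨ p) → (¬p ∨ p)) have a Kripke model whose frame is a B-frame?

1. ¬(□(¬p ∨ p) → (¬p ∨ p)), w0
2. □(¬p ∨ p), w0
3. ¬(¬p ∨ p), w0
4. p, w0
5. ¬p, w0
Accessibility: w0Rw0
Branch closes: p and ¬p both at w0.
Every branch closes; the branch above is one of them.

Unsatisfiable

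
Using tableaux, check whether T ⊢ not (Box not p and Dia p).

Tableau for the negation Box not p and Dia p:
1. Box not p and Dia p, u
2. Box not p, u
3. Dia p, u
4. not p, u
5. p, v
6. not p, v
Accessibility: uRu, uRv, vRv
Branch closes: p and not p both at v.
All branches of the negation close; one closing branch shown above.

Valid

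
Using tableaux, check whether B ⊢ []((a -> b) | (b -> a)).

Valid in B

Tableau for the negation ~[]((a -> b) | (b -> a)):
1. ~[]((a -> b) | (b -> a)), u
2. ~((a -> b) | (b -> a)), v   [~[]-rule on 1: fresh world v, uRv]
3. ~(a -> b), v   [~|-rule on 2]
4. ~(b -> a), v   [~|-rule on 2]
5. a, v   [~->-rule on 3]
6. ~b, v   [~->-rule on 3]
7. b, v   [~->-rule on 4]
8. ~a, v   [~->-rule on 4]
Accessibility: uRu, uRv, vRu, vRv
Branch closes: b and ~b both at v.
All branches of the negation close; one closing branch shown above.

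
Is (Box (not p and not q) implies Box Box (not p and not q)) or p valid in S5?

Valid

Tableau for the negation not ((Box (not p and not q) implies Box Box (not p and not q)) or p):
1. not ((Box (not p and not q) implies Box Box (not p and not q)) or p), 0
2. not (Box (not p and not q) implies Box Box (not p and not q)), 0
3. not p, 0
4. Box (not p and not q), 0
5. not Box Box (not p and not q), 0
6. not p and not q, 0
7. not q, 0
8. not Box (not p and not q), 1
9. not p and not q, 1
10. not p, 1
11. not q, 1
12. not (not p and not q), 2
13. not p and not q, 2
14. not p, 2
15. not q, 2
16. q, 2
Accessibility: 0R0, 0R1, 0R2, 1R0, 1R1, 1R2, 2R0, 2R1, 2R2
Branch closes: q and not q both at 2.
Every branch of the negation's tableau closes; the branch above is one of them.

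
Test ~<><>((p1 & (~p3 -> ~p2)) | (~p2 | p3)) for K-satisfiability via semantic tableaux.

1. ~<><>((p1 & (~p3 -> ~p2)) | (~p2 | p3)), w0

Yes, satisfiable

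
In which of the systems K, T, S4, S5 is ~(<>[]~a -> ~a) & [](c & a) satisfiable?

K

K-tableau for the formula:
1. ~(<>[]~a -> ~a) & [](c & a), w0
2. ~(<>[]~a -> ~a), w0
3. [](c & a), w0
4. <>[]~a, w0
5. a, w0
6. []~a, w1
7. c & a, w1
8. c, w1
9. a, w1
Accessibility: w0Rw1
Complete open branch: satisfiable in K.
T-tableau for the formula:
1. ~(<>[]~a -> ~a) & [](c & a), w0
2. ~(<>[]~a -> ~a), w0
3. [](c & a), w0
4. <>[]~a, w0
5. a, w0
6. c & a, w0
7. c, w0
8. []~a, w1
9. c & a, w1
10. c, w1
11. a, w1
12. ~a, w1
Accessibility: w0Rw0, w0Rw1, w1Rw1
Branch closes: a and ~a both at w1.
Every branch closes (one shown): unsatisfiable in T, hence also in S4, S5 (every S4/S5-frame is a T-frame).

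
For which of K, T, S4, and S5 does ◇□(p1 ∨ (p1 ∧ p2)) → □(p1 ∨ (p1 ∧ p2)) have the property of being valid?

S5

S5-tableau for the negation ¬(◇□(p1 ∨ (p1 ∧ p2)) → □(p1 ∨ (p1 ∧ p2))):
1. ¬(◇□(p1 ∨ (p1 ∧ p2)) → □(p1 ∨ (p1 ∧ p2))), u
2. ◇□(p1 ∨ (p1 ∧ p2)), u
3. ¬□(p1 ∨ (p1 ∧ p2)), u
4. □(p1 ∨ (p1 ∧ p2)), v
5. p1 ∨ (p1 ∧ p2), u
6. p1 ∨ (p1 ∧ p2), v
7. p1 ∧ p2, u
8. p1, u
9. p2, u
10. p1 ∧ p2, v
11. p1, v
12. p2, v
13. ¬(p1 ∨ (p1 ∧ p2)), w
14. ¬p1, w
15. ¬(p1 ∧ p2), w
16. p1 ∨ (p1 ∧ p2), w
17. ¬p2, w
18. p1 ∧ p2, w
19. p1, w
20. p2, w
Accessibility: uRu, uRv, uRw, vRu, vRv, vRw, wRu, wRv, wRw
Branch closes: p1 and ¬p1 both at w.
Every branch closes (one shown): valid in S5.
S4-tableau for the negation ¬(◇□(p1 ∨ (p1 ∧ p2)) → □(p1 ∨ (p1 ∧ p2))):
1. ¬(◇□(p1 ∨ (p1 ∧ p2)) → □(p1 ∨ (p1 ∧ p2))), u
2. ◇□(p1 ∨ (p1 ∧ p2)), u
3. ¬□(p1 ∨ (p1 ∧ p2)), u
4. □(p1 ∨ (p1 ∧ p2)), v
5. p1 ∨ (p1 ∧ p2), v
6. p1 ∧ p2, v
7. p1, v
8. p2, v
9. ¬(p1 ∨ (p1 ∧ p2)), w
10. ¬p1, w
11. ¬(p1 ∧ p2), w
12. ¬p2, w
Accessibility: uRu, uRv, uRw, vRv, wRw
Complete open branch: countermodel on an S4-frame, so not valid in S4, nor in K, T (the same frame is also a K-frame and a T-frame).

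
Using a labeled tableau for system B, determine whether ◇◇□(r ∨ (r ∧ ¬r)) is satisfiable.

Satisfiable (open branch found)

1. ◇◇□(r ∨ (r ∧ ¬r)), w0
2. ◇□(r ∨ (r ∧ ¬r)), w1   [◇-rule on 1: fresh world w1, w0Rw1]
3. □(r ∨ (r ∧ ¬r)), w2   [◇-rule on 2: fresh world w2, w1Rw2]
4. r ∨ (r ∧ ¬r), w1   [□-rule on 3 via w2Rw1]
5. r ∨ (r ∧ ¬r), w2   [□-rule on 3 via w2Rw2]
6. r, w1   [∨-rule on 4 (branches; this branch)]
7. r, w2   [∨-rule on 5 (branches; this branch)]
Accessibility: w0Rw0, w0Rw1, w1Rw0, w1Rw1, w1Rw2, w2Rw1, w2Rw2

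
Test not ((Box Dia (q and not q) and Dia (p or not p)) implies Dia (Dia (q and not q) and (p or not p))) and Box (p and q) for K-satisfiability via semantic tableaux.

1. not ((Box Dia (q and not q) and Dia (p or not p)) implies Dia (Dia (q and not q) and (p or not p))) and Box (p and q), w0
2. not ((Box Dia (q and not q) and Dia (p or not p)) implies Dia (Dia (q and not q) and (p or not p))), w0   [and-rule on 1]
3. Box (p and q), w0   [and-rule on 1]
4. Box Dia (q and not q) and Dia (p or not p), w0   [neg-implies-rule on 2]
5. not Dia (Dia (q and not q) and (p or not p)), w0   [neg-implies-rule on 2]
6. Box Dia (q and not q), w0   [and-rule on 4]
7. Dia (p or not p), w0   [and-rule on 4]
8. p or not p, w1   [Dia-rule on 7: fresh world w1, w0Rw1]
9. p and q, w1   [Box-rule on 3 via w0Rw1]
10. p, w1   [and-rule on 9]
11. q, w1   [and-rule on 9]
12. not (Dia (q and not q) and (p or not p)), w1   [neg-Dia-rule on 5 via w0Rw1]
13. Dia (q and not q), w1   [Box-rule on 6 via w0Rw1]
14. not Dia (q and not q), w1   [neg-and-rule on 12 (branches; this branch)]
15. q and not q, w2   [Dia-rule on 13: fresh world w2, w1Rw2]
16. q, w2   [and-rule on 15]
17. not q, w2   [and-rule on 15]
Accessibility: w0Rw1, w1Rw2
Branch closes: q and not q both at w2.
Every branch closes; the branch above is one of them.

No, unsatisfiable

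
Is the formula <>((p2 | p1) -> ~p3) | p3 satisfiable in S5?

Satisfiable (open branch found)

1. <>((p2 | p1) -> ~p3) | p3, u
2. p3, u
Accessibility: uRu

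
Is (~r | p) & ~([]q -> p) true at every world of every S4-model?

Not valid

Tableau for the negation ~((~r | p) & ~([]q -> p)):
1. ~((~r | p) & ~([]q -> p)), 0
2. []q -> p, 0
3. p, 0
Accessibility: 0R0
The negation has an open branch (countermodel exists).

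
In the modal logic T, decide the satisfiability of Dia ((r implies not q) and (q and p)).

1. Dia ((r implies not q) and (q and p)), 0
2. (r implies not q) and (q and p), 1
3. r implies not q, 1
4. q and p, 1
5. q, 1
6. p, 1
7. not r, 1
Accessibility: 0R0, 0R1, 1R1

Yes, satisfiable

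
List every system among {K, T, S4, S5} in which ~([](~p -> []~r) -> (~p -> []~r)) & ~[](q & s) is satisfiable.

K-tableau for the formula:
1. ~([](~p -> []~r) -> (~p -> []~r)) & ~[](q & s), w0
2. ~([](~p -> []~r) -> (~p -> []~r)), w0   [&-rule on 1]
3. ~[](q & s), w0   [&-rule on 1]
4. [](~p -> []~r), w0   [~->-rule on 2]
5. ~(~p -> []~r), w0   [~->-rule on 2]
6. ~p, w0   [~->-rule on 5]
7. ~[]~r, w0   [~->-rule on 5]
8. ~(q & s), w1   [~[]-rule on 3: fresh world w1, w0Rw1]
9. ~p -> []~r, w1   [[]-rule on 4 via w0Rw1]
10. ~s, w1   [~&-rule on 8 (branches; this branch)]
11. []~r, w1   [->-rule on 9 (branches; this branch)]
12. r, w2   [~[]-rule on 7: fresh world w2, w0Rw2]
13. ~p -> []~r, w2   [[]-rule on 4 via w0Rw2]
14. []~r, w2   [->-rule on 13 (branches; this branch)]
Accessibility: w0Rw1, w0Rw2
Complete open branch: satisfiable in K.
T-tableau for the formula:
1. ~([](~p -> []~r) -> (~p -> []~r)) & ~[](q & s), w0
2. ~([](~p -> []~r) -> (~p -> []~r)), w0   [&-rule on 1]
3. ~[](q & s), w0   [&-rule on 1]
4. [](~p -> []~r), w0   [~->-rule on 2]
5. ~(~p -> []~r), w0   [~->-rule on 2]
6. ~p, w0   [~->-rule on 5]
7. ~[]~r, w0   [~->-rule on 5]
8. ~p -> []~r, w0   [[]-rule on 4 via w0Rw0]
9. []~r, w0   [->-rule on 8 (branches; this branch)]
10. ~r, w0   [[]-rule on 9 via w0Rw0]
11. ~(q & s), w1   [~[]-rule on 3: fresh world w1, w0Rw1]
12. ~p -> []~r, w1   [[]-rule on 4 via w0Rw1]
13. ~r, w1   [[]-rule on 9 via w0Rw1]
14. ~s, w1   [~&-rule on 11 (branches; this branch)]
15. []~r, w1   [->-rule on 12 (branches; this branch)]
16. r, w2   [~[]-rule on 7: fresh world w2, w0Rw2]
17. ~p -> []~r, w2   [[]-rule on 4 via w0Rw2]
18. ~r, w2   [[]-rule on 9 via w0Rw2]
Accessibility: w0Rw0, w0Rw1, w0Rw2, w1Rw1, w2Rw2
Branch closes: r and ~r both at w2.
Every branch closes (one shown): unsatisfiable in T, hence also in S4, S5 (every S4/S5-frame is a T-frame).

K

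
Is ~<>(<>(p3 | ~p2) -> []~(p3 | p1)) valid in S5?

Tableau for the negation <>(<>(p3 | ~p2) -> []~(p3 | p1)):
1. <>(<>(p3 | ~p2) -> []~(p3 | p1)), w0
2. <>(p3 | ~p2) -> []~(p3 | p1), w1
3. []~(p3 | p1), w1
4. ~(p3 | p1), w0
5. ~p3, w0
6. ~p1, w0
7. ~(p3 | p1), w1
8. ~p3, w1
9. ~p1, w1
Accessibility: w0Rw0, w0Rw1, w1Rw0, w1Rw1
The negation has an open branch (countermodel exists).

No, not valid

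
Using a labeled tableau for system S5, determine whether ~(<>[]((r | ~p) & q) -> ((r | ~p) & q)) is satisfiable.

No, unsatisfiable

1. ~(<>[]((r | ~p) & q) -> ((r | ~p) & q)), u
2. <>[]((r | ~p) & q), u   [~->-rule on 1]
3. ~((r | ~p) & q), u   [~->-rule on 1]
4. ~(r | ~p), u   [~&-rule on 3 (branches; this branch)]
5. ~r, u   [~|-rule on 4]
6. p, u   [~|-rule on 4]
7. []((r | ~p) & q), v   [<>-rule on 2: fresh world v, uRv]
8. (r | ~p) & q, u   [[]-rule on 7 via vRu]
9. r | ~p, u   [&-rule on 8]
10. q, u   [&-rule on 8]
11. (r | ~p) & q, v   [[]-rule on 7 via vRv]
12. r | ~p, v   [&-rule on 11]
13. q, v   [&-rule on 11]
14. ~p, u   [|-rule on 9 (branches; this branch)]
Accessibility: uRu, uRv, vRu, vRv
Branch closes: p and ~p both at u.
(One branch shown.) All branches close.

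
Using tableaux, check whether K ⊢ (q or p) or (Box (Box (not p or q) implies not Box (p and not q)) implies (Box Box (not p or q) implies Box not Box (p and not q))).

Yes, valid

Tableau for the negation not ((q or p) or (Box (Box (not p or q) implies not Box (p and not q)) implies (Box Box (not p or q) implies Box not Box (p and not q)))):
1. not ((q or p) or (Box (Box (not p or q) implies not Box (p and not q)) implies (Box Box (not p or q) implies Box not Box (p and not q)))), w0
2. not (q or p), w0   [neg-or-rule on 1]
3. not (Box (Box (not p or q) implies not Box (p and not q)) implies (Box Box (not p or q) implies Box not Box (p and not q))), w0   [neg-or-rule on 1]
4. not q, w0   [neg-or-rule on 2]
5. not p, w0   [neg-or-rule on 2]
6. Box (Box (not p or q) implies not Box (p and not q)), w0   [neg-implies-rule on 3]
7. not (Box Box (not p or q) implies Box not Box (p and not q)), w0   [neg-implies-rule on 3]
8. Box Box (not p or q), w0   [neg-implies-rule on 7]
9. not Box not Box (p and not q), w0   [neg-implies-rule on 7]
10. Box (p and not q), w1   [neg-Box-rule on 9: fresh world w1, w0Rw1]
11. Box (not p or q) implies not Box (p and not q), w1   [Box-rule on 6 via w0Rw1]
12. Box (not p or q), w1   [Box-rule on 8 via w0Rw1]
13. not Box (not p or q), w1   [implies-rule on 11 (branches; this branch)]
14. not (not p or q), w2   [neg-Box-rule on 13: fresh world w2, w1Rw2]
15. p, w2   [neg-or-rule on 14]
16. not q, w2   [neg-or-rule on 14]
17. p and not q, w2   [Box-rule on 10 via w1Rw2]
18. not p or q, w2   [Box-rule on 12 via w1Rw2]
19. q, w2   [or-rule on 18 (branches; this branch)]
Accessibility: w0Rw1, w1Rw2
Branch closes: q and not q both at w2.
All branches of the negation close; one closing branch shown above.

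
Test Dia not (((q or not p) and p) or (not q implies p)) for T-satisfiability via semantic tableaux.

Yes, satisfiable

1. Dia not (((q or not p) and p) or (not q implies p)), u
2. not (((q or not p) and p) or (not q implies p)), v
3. not ((q or not p) and p), v
4. not (not q implies p), v
5. not q, v
6. not p, v
Accessibility: uRu, uRv, vRv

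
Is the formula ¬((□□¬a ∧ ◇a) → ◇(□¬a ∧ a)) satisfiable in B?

Unsatisfiable (every branch closes)

1. ¬((□□¬a ∧ ◇a) → ◇(□¬a ∧ a)), u
2. □□¬a ∧ ◇a, u
3. ¬◇(□¬a ∧ a), u
4. □□¬a, u
5. ◇a, u
6. ¬(□¬a ∧ a), u
7. □¬a, u
8. ¬a, u
9. a, v
10. ¬(□¬a ∧ a), v
11. □¬a, v
12. ¬a, v
Accessibility: uRu, uRv, vRu, vRv
Branch closes: a and ¬a both at v.
Every branch closes; the branch above is one of them.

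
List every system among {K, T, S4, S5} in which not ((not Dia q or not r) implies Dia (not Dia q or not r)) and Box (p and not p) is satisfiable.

K-tableau for the formula:
1. not ((not Dia q or not r) implies Dia (not Dia q or not r)) and Box (p and not p), 0
2. not ((not Dia q or not r) implies Dia (not Dia q or not r)), 0
3. Box (p and not p), 0
4. not Dia q or not r, 0
5. not Dia (not Dia q or not r), 0
6. not r, 0
Complete open branch: satisfiable in K.
T-tableau for the formula:
1. not ((not Dia q or not r) implies Dia (not Dia q or not r)) and Box (p and not p), 0
2. not ((not Dia q or not r) implies Dia (not Dia q or not r)), 0
3. Box (p and not p), 0
4. not Dia q or not r, 0
5. not Dia (not Dia q or not r), 0
6. p and not p, 0
7. p, 0
8. not p, 0
Accessibility: 0R0
Branch closes: p and not p both at 0.
Every branch closes (one shown): unsatisfiable in T, hence also in S4, S5 (every S4/S5-frame is a T-frame).

K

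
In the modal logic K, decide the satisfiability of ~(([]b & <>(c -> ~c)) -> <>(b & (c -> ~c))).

Unsatisfiable (every branch closes)

1. ~(([]b & <>(c -> ~c)) -> <>(b & (c -> ~c))), u
2. []b & <>(c -> ~c), u
3. ~<>(b & (c -> ~c)), u
4. []b, u
5. <>(c -> ~c), u
6. c -> ~c, v
7. ~(b & (c -> ~c)), v
8. b, v
9. ~c, v
10. ~(c -> ~c), v
11. c, v
Accessibility: uRv
Branch closes: c and ~c both at v.
(One branch shown.) All branches close.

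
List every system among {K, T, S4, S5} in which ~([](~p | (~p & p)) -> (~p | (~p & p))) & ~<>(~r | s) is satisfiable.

K-tableau for the formula:
1. ~([](~p | (~p & p)) -> (~p | (~p & p))) & ~<>(~r | s), u
2. ~([](~p | (~p & p)) -> (~p | (~p & p))), u
3. ~<>(~r | s), u
4. [](~p | (~p & p)), u
5. ~(~p | (~p & p)), u
6. p, u
7. ~(~p & p), u
Complete open branch: satisfiable in K.
T-tableau for the formula:
1. ~([](~p | (~p & p)) -> (~p | (~p & p))) & ~<>(~r | s), u
2. ~([](~p | (~p & p)) -> (~p | (~p & p))), u
3. ~<>(~r | s), u
4. [](~p | (~p & p)), u
5. ~(~p | (~p & p)), u
6. p, u
7. ~(~p & p), u
8. ~(~r | s), u
9. r, u
10. ~s, u
11. ~p | (~p & p), u
12. ~p & p, u
13. ~p, u
Accessibility: uRu
Branch closes: p and ~p both at u.
Every branch closes (one shown): unsatisfiable in T, hence also in S4, S5 (every S4/S5-frame is a T-frame).

K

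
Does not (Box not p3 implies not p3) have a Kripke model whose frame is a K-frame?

Satisfiable (open branch found)

1. not (Box not p3 implies not p3), w0
2. Box not p3, w0   [neg-implies-rule on 1]
3. p3, w0   [neg-implies-rule on 1]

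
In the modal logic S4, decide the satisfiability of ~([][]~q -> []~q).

1. ~([][]~q -> []~q), 0
2. [][]~q, 0   [~->-rule on 1]
3. ~[]~q, 0   [~->-rule on 1]
4. []~q, 0   [[]-rule on 2 via 0R0]
5. ~q, 0   [[]-rule on 4 via 0R0]
6. q, 1   [~[]-rule on 3: fresh world 1, 0R1]
7. []~q, 1   [[]-rule on 2 via 0R1]
8. ~q, 1   [[]-rule on 4 via 0R1]
Accessibility: 0R0, 0R1, 1R1
Branch closes: q and ~q both at 1.
(One branch shown.) All branches close.

Unsatisfiable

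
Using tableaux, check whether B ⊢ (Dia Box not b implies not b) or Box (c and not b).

Valid in B

Tableau for the negation not ((Dia Box not b implies not b) or Box (c and not b)):
1. not ((Dia Box not b implies not b) or Box (c and not b)), u
2. not (Dia Box not b implies not b), u
3. not Box (c and not b), u
4. Dia Box not b, u
5. b, u
6. not (c and not b), v
7. b, v
8. Box not b, w
9. not b, u
Accessibility: uRu, uRv, uRw, vRu, vRv, wRu, wRw
Branch closes: b and not b both at u.
All branches of the negation close; one closing branch shown above.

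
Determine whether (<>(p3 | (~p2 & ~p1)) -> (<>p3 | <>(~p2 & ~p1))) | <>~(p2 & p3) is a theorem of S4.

Valid

Tableau for the negation ~((<>(p3 | (~p2 & ~p1)) -> (<>p3 | <>(~p2 & ~p1))) | <>~(p2 & p3)):
1. ~((<>(p3 | (~p2 & ~p1)) -> (<>p3 | <>(~p2 & ~p1))) | <>~(p2 & p3)), u
2. ~(<>(p3 | (~p2 & ~p1)) -> (<>p3 | <>(~p2 & ~p1))), u
3. ~<>~(p2 & p3), u
4. <>(p3 | (~p2 & ~p1)), u
5. ~(<>p3 | <>(~p2 & ~p1)), u
6. ~<>p3, u
7. ~<>(~p2 & ~p1), u
8. p2 & p3, u
9. p2, u
10. p3, u
11. ~p3, u
Accessibility: uRu
Branch closes: p3 and ~p3 both at u.
Every branch of the negation's tableau closes; the branch above is one of them.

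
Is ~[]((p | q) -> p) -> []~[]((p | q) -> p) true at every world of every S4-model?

Not valid

Tableau for the negation ~(~[]((p | q) -> p) -> []~[]((p | q) -> p)):
1. ~(~[]((p | q) -> p) -> []~[]((p | q) -> p)), w0
2. ~[]((p | q) -> p), w0
3. ~[]~[]((p | q) -> p), w0
4. ~((p | q) -> p), w1
5. p | q, w1
6. ~p, w1
7. q, w1
8. []((p | q) -> p), w2
9. (p | q) -> p, w2
10. p, w2
Accessibility: w0Rw0, w0Rw1, w0Rw2, w1Rw1, w2Rw2
The negation has an open branch (countermodel exists).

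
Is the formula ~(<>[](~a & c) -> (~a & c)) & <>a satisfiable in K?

Satisfiable (open branch found)

1. ~(<>[](~a & c) -> (~a & c)) & <>a, w0
2. ~(<>[](~a & c) -> (~a & c)), w0
3. <>a, w0
4. <>[](~a & c), w0
5. ~(~a & c), w0
6. ~c, w0
7. a, w1
8. [](~a & c), w2
Accessibility: w0Rw1, w0Rw2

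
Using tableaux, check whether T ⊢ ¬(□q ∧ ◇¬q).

Valid

Tableau for the negation □q ∧ ◇¬q:
1. □q ∧ ◇¬q, w0
2. □q, w0   [∧-rule on 1]
3. ◇¬q, w0   [∧-rule on 1]
4. q, w0   [□-rule on 2 via w0Rw0]
5. ¬q, w1   [◇-rule on 3: fresh world w1, w0Rw1]
6. q, w1   [□-rule on 2 via w0Rw1]
Accessibility: w0Rw0, w0Rw1, w1Rw1
Branch closes: q and ¬q both at w1.
All branches of the negation close; one closing branch shown above.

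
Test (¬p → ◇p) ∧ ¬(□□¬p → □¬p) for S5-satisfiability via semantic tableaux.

Unsatisfiable (every branch closes)

1. (¬p → ◇p) ∧ ¬(□□¬p → □¬p), w0
2. ¬p → ◇p, w0   [∧-rule on 1]
3. ¬(□□¬p → □¬p), w0   [∧-rule on 1]
4. □□¬p, w0   [¬→-rule on 3]
5. ¬□¬p, w0   [¬→-rule on 3]
6. □¬p, w0   [□-rule on 4 via w0Rw0]
7. ¬p, w0   [□-rule on 6 via w0Rw0]
8. ◇p, w0   [→-rule on 2 (branches; this branch)]
9. p, w1   [¬□-rule on 5: fresh world w1, w0Rw1]
10. □¬p, w1   [□-rule on 4 via w0Rw1]
11. ¬p, w1   [□-rule on 6 via w0Rw1]
Accessibility: w0Rw0, w0Rw1, w1Rw0, w1Rw1
Branch closes: p and ¬p both at w1.
Every branch closes; the branch above is one of them.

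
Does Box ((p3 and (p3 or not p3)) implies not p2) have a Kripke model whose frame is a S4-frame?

1. Box ((p3 and (p3 or not p3)) implies not p2), 0
2. (p3 and (p3 or not p3)) implies not p2, 0
3. not p2, 0
Accessibility: 0R0

Yes, satisfiable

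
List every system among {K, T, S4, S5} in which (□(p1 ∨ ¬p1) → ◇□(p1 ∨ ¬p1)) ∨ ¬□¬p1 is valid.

K-tableau for the negation ¬((□(p1 ∨ ¬p1) → ◇□(p1 ∨ ¬p1)) ∨ ¬□¬p1):
1. ¬((□(p1 ∨ ¬p1) → ◇□(p1 ∨ ¬p1)) ∨ ¬□¬p1), w0
2. ¬(□(p1 ∨ ¬p1) → ◇□(p1 ∨ ¬p1)), w0
3. □¬p1, w0
4. □(p1 ∨ ¬p1), w0
5. ¬◇□(p1 ∨ ¬p1), w0
Complete open branch: countermodel on a K-frame, so not valid in K.
T-tableau for the negation ¬((□(p1 ∨ ¬p1) → ◇□(p1 ∨ ¬p1)) ∨ ¬□¬p1):
1. ¬((□(p1 ∨ ¬p1) → ◇□(p1 ∨ ¬p1)) ∨ ¬□¬p1), w0
2. ¬(□(p1 ∨ ¬p1) → ◇□(p1 ∨ ¬p1)), w0
3. □¬p1, w0
4. □(p1 ∨ ¬p1), w0
5. ¬◇□(p1 ∨ ¬p1), w0
6. ¬p1, w0
7. p1 ∨ ¬p1, w0
8. ¬□(p1 ∨ ¬p1), w0
9. ¬(p1 ∨ ¬p1), w1
10. ¬p1, w1
11. p1, w1
Accessibility: w0Rw0, w0Rw1, w1Rw1
Branch closes: p1 and ¬p1 both at w1.
Every branch closes (one shown): valid in T, hence also in S4, S5 (every theorem of T is a theorem of S4 and S5).

T, S4, S5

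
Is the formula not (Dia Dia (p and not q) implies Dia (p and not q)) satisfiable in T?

Yes, satisfiable

1. not (Dia Dia (p and not q) implies Dia (p and not q)), u
2. Dia Dia (p and not q), u
3. not Dia (p and not q), u
4. not (p and not q), u
5. q, u
6. Dia (p and not q), v
7. not (p and not q), v
8. q, v
9. p and not q, w
10. p, w
11. not q, w
Accessibility: uRu, uRv, vRv, vRw, wRw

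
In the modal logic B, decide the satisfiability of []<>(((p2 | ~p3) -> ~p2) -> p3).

1. []<>(((p2 | ~p3) -> ~p2) -> p3), u
2. <>(((p2 | ~p3) -> ~p2) -> p3), u   [[]-rule on 1 via uRu]
3. ((p2 | ~p3) -> ~p2) -> p3, v   [<>-rule on 2: fresh world v, uRv]
4. <>(((p2 | ~p3) -> ~p2) -> p3), v   [[]-rule on 1 via uRv]
5. p3, v   [->-rule on 3 (branches; this branch)]
6. ((p2 | ~p3) -> ~p2) -> p3, w   [<>-rule on 4: fresh world w, vRw]
7. p3, w   [->-rule on 6 (branches; this branch)]
Accessibility: uRu, uRv, vRu, vRv, vRw, wRv, wRw

Satisfiable (open branch found)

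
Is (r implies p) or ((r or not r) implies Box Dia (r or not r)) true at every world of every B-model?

Tableau for the negation not ((r implies p) or ((r or not r) implies Box Dia (r or not r))):
1. not ((r implies p) or ((r or not r) implies Box Dia (r or not r))), u
2. not (r implies p), u
3. not ((r or not r) implies Box Dia (r or not r)), u
4. r, u
5. not p, u
6. r or not r, u
7. not Box Dia (r or not r), u
8. not Dia (r or not r), v
9. not (r or not r), u
10. not r, u
Accessibility: uRu, uRv, vRu, vRv
Branch closes: r and not r both at u.
Every branch of the negation's tableau closes; the branch above is one of them.

Valid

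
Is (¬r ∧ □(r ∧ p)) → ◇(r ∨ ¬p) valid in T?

Tableau for the negation ¬((¬r ∧ □(r ∧ p)) → ◇(r ∨ ¬p)):
1. ¬((¬r ∧ □(r ∧ p)) → ◇(r ∨ ¬p)), 0
2. ¬r ∧ □(r ∧ p), 0   [¬→-rule on 1]
3. ¬◇(r ∨ ¬p), 0   [¬→-rule on 1]
4. ¬r, 0   [∧-rule on 2]
5. □(r ∧ p), 0   [∧-rule on 2]
6. ¬(r ∨ ¬p), 0   [¬◇-rule on 3 via 0R0]
7. p, 0   [¬∨-rule on 6]
8. r ∧ p, 0   [□-rule on 5 via 0R0]
9. r, 0   [∧-rule on 8]
Accessibility: 0R0
Branch closes: r and ¬r both at 0.
Every branch of the negation's tableau closes; the branch above is one of them.

Yes, valid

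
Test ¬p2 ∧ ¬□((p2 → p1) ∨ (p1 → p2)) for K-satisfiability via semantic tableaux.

Unsatisfiable

1. ¬p2 ∧ ¬□((p2 → p1) ∨ (p1 → p2)), u
2. ¬p2, u   [∧-rule on 1]
3. ¬□((p2 → p1) ∨ (p1 → p2)), u   [∧-rule on 1]
4. ¬((p2 → p1) ∨ (p1 → p2)), v   [¬□-rule on 3: fresh world v, uRv]
5. ¬(p2 → p1), v   [¬∨-rule on 4]
6. ¬(p1 → p2), v   [¬∨-rule on 4]
7. p2, v   [¬→-rule on 5]
8. ¬p1, v   [¬→-rule on 5]
9. p1, v   [¬→-rule on 6]
10. ¬p2, v   [¬→-rule on 6]
Accessibility: uRv
Branch closes: p1 and ¬p1 both at v.
All branches of the tableau close; one closing branch shown above.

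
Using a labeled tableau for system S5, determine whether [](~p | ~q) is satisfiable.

1. [](~p | ~q), u
2. ~p | ~q, u
3. ~q, u
Accessibility: uRu

Yes, satisfiable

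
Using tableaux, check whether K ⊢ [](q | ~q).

Tableau for the negation ~[](q | ~q):
1. ~[](q | ~q), 0
2. ~(q | ~q), 1   [~[]-rule on 1: fresh world 1, 0R1]
3. ~q, 1   [~|-rule on 2]
4. q, 1   [~|-rule on 2]
Accessibility: 0R1
Branch closes: q and ~q both at 1.
Every branch of the negation's tableau closes; the branch above is one of them.

Valid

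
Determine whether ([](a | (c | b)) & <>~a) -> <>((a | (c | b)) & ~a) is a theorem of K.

Yes, valid

Tableau for the negation ~(([](a | (c | b)) & <>~a) -> <>((a | (c | b)) & ~a)):
1. ~(([](a | (c | b)) & <>~a) -> <>((a | (c | b)) & ~a)), 0
2. [](a | (c | b)) & <>~a, 0   [~->-rule on 1]
3. ~<>((a | (c | b)) & ~a), 0   [~->-rule on 1]
4. [](a | (c | b)), 0   [&-rule on 2]
5. <>~a, 0   [&-rule on 2]
6. ~a, 1   [<>-rule on 5: fresh world 1, 0R1]
7. ~((a | (c | b)) & ~a), 1   [~<>-rule on 3 via 0R1]
8. a | (c | b), 1   [[]-rule on 4 via 0R1]
9. ~(a | (c | b)), 1   [~&-rule on 7 (branches; this branch)]
10. ~(c | b), 1   [~|-rule on 9]
11. ~c, 1   [~|-rule on 10]
12. ~b, 1   [~|-rule on 10]
13. c | b, 1   [|-rule on 8 (branches; this branch)]
14. b, 1   [|-rule on 13 (branches; this branch)]
Accessibility: 0R1
Branch closes: b and ~b both at 1.
Every branch of the negation's tableau closes; the branch above is one of them.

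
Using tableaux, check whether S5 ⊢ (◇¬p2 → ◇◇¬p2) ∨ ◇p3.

Valid in S5

Tableau for the negation ¬((◇¬p2 → ◇◇¬p2) ∨ ◇p3):
1. ¬((◇¬p2 → ◇◇¬p2) ∨ ◇p3), u
2. ¬(◇¬p2 → ◇◇¬p2), u   [¬∨-rule on 1]
3. ¬◇p3, u   [¬∨-rule on 1]
4. ◇¬p2, u   [¬→-rule on 2]
5. ¬◇◇¬p2, u   [¬→-rule on 2]
6. ¬p3, u   [¬◇-rule on 3 via uRu]
7. ¬◇¬p2, u   [¬◇-rule on 5 via uRu]
8. p2, u   [¬◇-rule on 7 via uRu]
9. ¬p2, v   [◇-rule on 4: fresh world v, uRv]
10. ¬p3, v   [¬◇-rule on 3 via uRv]
11. ¬◇¬p2, v   [¬◇-rule on 5 via uRv]
12. p2, v   [¬◇-rule on 7 via uRv]
Accessibility: uRu, uRv, vRu, vRv
Branch closes: p2 and ¬p2 both at v.
All branches of the negation close; one closing branch shown above.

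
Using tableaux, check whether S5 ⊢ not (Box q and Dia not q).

Tableau for the negation Box q and Dia not q:
1. Box q and Dia not q, 0
2. Box q, 0   [and-rule on 1]
3. Dia not q, 0   [and-rule on 1]
4. q, 0   [Box-rule on 2 via 0R0]
5. not q, 1   [Dia-rule on 3: fresh world 1, 0R1]
6. q, 1   [Box-rule on 2 via 0R1]
Accessibility: 0R0, 0R1, 1R0, 1R1
Branch closes: q and not q both at 1.
Every branch of the negation's tableau closes; the branch above is one of them.

Yes, valid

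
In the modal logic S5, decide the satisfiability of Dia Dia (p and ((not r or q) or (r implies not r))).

1. Dia Dia (p and ((not r or q) or (r implies not r))), w0
2. Dia (p and ((not r or q) or (r implies not r))), w1
3. p and ((not r or q) or (r implies not r)), w2
4. p, w2
5. (not r or q) or (r implies not r), w2
6. r implies not r, w2
7. not r, w2
Accessibility: w0Rw0, w0Rw1, w0Rw2, w1Rw0, w1Rw1, w1Rw2, w2Rw0, w2Rw1, w2Rw2

Satisfiable (open branch found)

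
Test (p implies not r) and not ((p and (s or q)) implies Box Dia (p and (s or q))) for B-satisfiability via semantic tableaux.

No, unsatisfiable

1. (p implies not r) and not ((p and (s or q)) implies Box Dia (p and (s or q))), u
2. p implies not r, u   [and-rule on 1]
3. not ((p and (s or q)) implies Box Dia (p and (s or q))), u   [and-rule on 1]
4. p and (s or q), u   [neg-implies-rule on 3]
5. not Box Dia (p and (s or q)), u   [neg-implies-rule on 3]
6. p, u   [and-rule on 4]
7. s or q, u   [and-rule on 4]
8. not r, u   [implies-rule on 2 (branches; this branch)]
9. q, u   [or-rule on 7 (branches; this branch)]
10. not Dia (p and (s or q)), v   [neg-Box-rule on 5: fresh world v, uRv]
11. not (p and (s or q)), u   [neg-Dia-rule on 10 via vRu]
12. not (p and (s or q)), v   [neg-Dia-rule on 10 via vRv]
13. not (s or q), u   [neg-and-rule on 11 (branches; this branch)]
14. not s, u   [neg-or-rule on 13]
15. not q, u   [neg-or-rule on 13]
Accessibility: uRu, uRv, vRu, vRv
Branch closes: q and not q both at u.
Every branch closes; the branch above is one of them.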